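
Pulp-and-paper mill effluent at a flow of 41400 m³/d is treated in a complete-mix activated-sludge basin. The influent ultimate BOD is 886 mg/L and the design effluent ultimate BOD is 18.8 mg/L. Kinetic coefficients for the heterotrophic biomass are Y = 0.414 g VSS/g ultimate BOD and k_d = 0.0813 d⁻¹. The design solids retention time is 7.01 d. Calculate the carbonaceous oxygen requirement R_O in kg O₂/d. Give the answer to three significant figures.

The observed yield is Y_obs = Y/(1 + k_d·θ_c) = 0.414 / (1 + 0.0813 × 7.01) = 0.414 / 1.570 = 0.2637 g VSS per g ultimate BOD removed.
Q·(S₀ − S) = 41400 × (886 − 18.8) × 10⁻³ = 35902 kg/d removed.
P_X = Y_obs·Q·(S₀ − S) = 0.2637 × 35902 = 9468 kg VSS/d.
Carbonaceous O₂ demand = substrate oxidised − cell-mass equivalent = 35902 − 1.42 × 9468 = 22458 kg O₂/d.

R_O ≈ 22500 kg O₂/d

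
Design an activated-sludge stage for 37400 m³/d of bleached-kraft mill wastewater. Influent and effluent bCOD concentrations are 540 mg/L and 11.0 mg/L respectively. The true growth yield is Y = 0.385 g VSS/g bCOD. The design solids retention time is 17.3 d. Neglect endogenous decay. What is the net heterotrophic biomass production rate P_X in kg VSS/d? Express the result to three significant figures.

P_X ≈ 7620 kg VSS/d

No decay correction is needed, so Y_obs = Y = 0.385.
Substrate removed = Q·(S₀ − S) = 37400 m³/d × (540 − 11.0) g/m³ = 1.98×10^7 g/d = 19785 kg/d.
Biomass produced: P_X = Y_obs·Q·ΔS = 0.3850 × 19785 ≈ 7617 kg VSS/d.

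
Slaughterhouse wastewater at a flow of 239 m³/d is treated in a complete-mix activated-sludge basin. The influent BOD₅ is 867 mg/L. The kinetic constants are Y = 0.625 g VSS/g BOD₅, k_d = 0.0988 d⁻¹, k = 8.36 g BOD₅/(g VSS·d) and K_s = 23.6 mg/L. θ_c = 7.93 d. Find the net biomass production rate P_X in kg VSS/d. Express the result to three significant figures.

P_X ≈ 72.5 kg VSS/d

Effluent substrate depends only on kinetics and SRT: S = K_s(1 + k_d θ_c) / [θ_c(Yk − k_d) − 1] = 23.6 × (1 + 0.0988 × 7.93) / [7.93 × (0.625 × 8.36 − 0.0988) − 1] = 42.09 / 39.65 = 1.062 mg/L.
Correct the yield for decay: Y_obs = Y/(1 + k_d θ_c) = 0.625 / (1 + 0.0988 × 7.93) = 0.625 / 1.783 = 0.3504.
Q·(S₀ − S) = 239 × (867 − 1.06) × 10⁻³ = 207.0 kg/d removed.
Biomass produced: P_X = Y_obs·Q·ΔS = 0.3504 × 207.0 ≈ 72.53 kg VSS/d.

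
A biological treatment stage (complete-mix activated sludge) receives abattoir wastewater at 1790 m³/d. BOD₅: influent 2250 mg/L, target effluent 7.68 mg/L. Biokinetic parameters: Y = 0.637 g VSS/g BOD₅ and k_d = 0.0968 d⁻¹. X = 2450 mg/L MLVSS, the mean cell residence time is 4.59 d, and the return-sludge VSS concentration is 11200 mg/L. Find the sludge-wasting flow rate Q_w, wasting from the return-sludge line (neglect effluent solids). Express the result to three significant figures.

Rearranging the biomass balance for a CMAS with decay, V = Y·Q·ΔS·θ_c / [X·(1+k_d θ_c)] = 0.637 × 1790 × (2250 − 7.68) × 4.59 / [2450 × (1 + 0.0968 × 4.59)] = 1.17×10^7 / 3539 = 3316 m³.
θ_c = V·X/(Q_w·X_r) when wasting from the recycle, so Q_w = V·X/(θ_c·X_r) = 3316 × 2450 / (4.59 × 11200) = 158.1 m³/d.

Q_w ≈ 158 m³/d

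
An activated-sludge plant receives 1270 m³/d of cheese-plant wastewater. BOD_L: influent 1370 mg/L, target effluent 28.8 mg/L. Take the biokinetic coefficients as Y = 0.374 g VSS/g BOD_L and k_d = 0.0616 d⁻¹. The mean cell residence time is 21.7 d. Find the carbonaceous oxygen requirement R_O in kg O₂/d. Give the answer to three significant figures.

R_O ≈ 1320 kg O₂/d

The observed yield is Y_obs = Y/(1 + k_d·θ_c) = 0.374 / (1 + 0.0616 × 21.7) = 0.374 / 2.337 = 0.1601 g VSS per g BOD_L removed.
Substrate removed = Q·(S₀ − S) = 1270 m³/d × (1370 − 28.8) g/m³ = 1.7×10^6 g/d = 1703 kg/d.
Net sludge production P_X = 0.1601 × 1703 = 272.6 kg VSS/d.
Carbonaceous O₂ demand = substrate oxidised − cell-mass equivalent = 1703 − 1.42 × 272.6 = 1316 kg O₂/d.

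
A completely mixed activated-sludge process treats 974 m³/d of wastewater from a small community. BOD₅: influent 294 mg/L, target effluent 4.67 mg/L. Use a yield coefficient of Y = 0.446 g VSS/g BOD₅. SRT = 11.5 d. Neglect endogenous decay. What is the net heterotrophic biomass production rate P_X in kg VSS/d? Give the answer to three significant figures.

P_X ≈ 126 kg VSS/d

With endogenous decay neglected, the observed yield equals the true yield: Y_obs = Y = 0.446 g VSS/g BOD₅.
Q·(S₀ − S) = 974 × (294 − 4.67) × 10⁻³ = 281.8 kg/d removed.
Net biomass production P_X = Y_obs × Q·(S₀ − S) = 0.4460 × 281.8 = 125.7 kg VSS/d.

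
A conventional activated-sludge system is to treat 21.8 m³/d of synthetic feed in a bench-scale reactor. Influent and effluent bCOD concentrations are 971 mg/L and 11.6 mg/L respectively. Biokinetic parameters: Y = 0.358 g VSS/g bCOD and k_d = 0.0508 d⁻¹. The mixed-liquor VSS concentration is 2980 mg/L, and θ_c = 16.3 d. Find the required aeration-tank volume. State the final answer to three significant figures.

V ≈ 22.4 m³

From the SRT design equation V = Y Q (S₀−S) θ_c / [X (1 + k_d θ_c)] = 0.358 × 21.8 × (971 − 11.6) × 16.3 / [2980 × (1 + 0.0508 × 16.3)] = 1.22×10^5 / 5448 = 22.40 m³.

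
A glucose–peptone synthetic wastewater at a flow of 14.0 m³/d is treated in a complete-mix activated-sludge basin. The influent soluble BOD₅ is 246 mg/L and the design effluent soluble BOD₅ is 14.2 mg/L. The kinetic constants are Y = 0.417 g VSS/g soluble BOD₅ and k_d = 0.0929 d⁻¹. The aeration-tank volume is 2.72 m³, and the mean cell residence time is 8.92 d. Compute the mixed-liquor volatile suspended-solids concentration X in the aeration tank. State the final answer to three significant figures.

From V·X·(1 + k_d·θ_c) = Y·Q·(S₀ − S)·θ_c: X = 0.417 × 14.0 × (246 − 14.2) × 8.92 / [2.72 × (1 + 0.0929 × 8.92)] = 2427 mg/L.

X ≈ 2430 mg/L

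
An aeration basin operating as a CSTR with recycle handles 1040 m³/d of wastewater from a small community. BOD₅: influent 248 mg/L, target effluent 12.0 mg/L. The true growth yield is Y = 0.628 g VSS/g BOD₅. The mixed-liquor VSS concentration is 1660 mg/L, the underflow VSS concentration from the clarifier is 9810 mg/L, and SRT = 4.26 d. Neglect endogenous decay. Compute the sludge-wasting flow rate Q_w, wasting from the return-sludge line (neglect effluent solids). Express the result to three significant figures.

With k_d = 0 the design equation reduces to V = Y Q (S₀−S) θ_c / X = 0.628 × 1040 × (248 − 12.0) × 4.26 / 1660 = 395.6 m³.
Q_w = (V·X)/(θ_c X_r) = 395.6 × 1660 / (4.26 × 9810) = 15.71 m³/d.

Q_w ≈ 15.7 m³/d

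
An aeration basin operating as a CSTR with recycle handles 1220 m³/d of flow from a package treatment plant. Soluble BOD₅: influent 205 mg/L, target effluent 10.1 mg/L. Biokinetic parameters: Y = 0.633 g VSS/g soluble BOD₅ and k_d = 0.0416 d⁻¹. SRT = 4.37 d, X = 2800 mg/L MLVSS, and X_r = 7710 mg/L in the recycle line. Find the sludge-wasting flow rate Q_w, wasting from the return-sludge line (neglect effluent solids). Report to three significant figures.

From the SRT design equation V = Y Q (S₀−S) θ_c / [X (1 + k_d θ_c)] = 0.633 × 1220 × (205 − 10.1) × 4.37 / [2800 × (1 + 0.0416 × 4.37)] = 6.58×10^5 / 3309 = 198.8 m³.
Wasting from the return line (neglecting effluent solids): Q_w = V·X / (θ_c·X_r) = 198.8 × 2800 / (4.37 × 7710) = 16.52 m³/d.

Q_w ≈ 16.5 m³/d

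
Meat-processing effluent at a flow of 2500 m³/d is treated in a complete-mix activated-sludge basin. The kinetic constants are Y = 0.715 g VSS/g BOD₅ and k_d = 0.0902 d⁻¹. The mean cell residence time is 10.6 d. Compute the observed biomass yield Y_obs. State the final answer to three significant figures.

The observed yield is Y_obs = Y/(1 + k_d·θ_c) = 0.715 / (1 + 0.0902 × 10.6) = 0.715 / 1.956 = 0.3655 g VSS per g BOD₅ removed.

Y_obs ≈ 0.366 g VSS/g BOD₅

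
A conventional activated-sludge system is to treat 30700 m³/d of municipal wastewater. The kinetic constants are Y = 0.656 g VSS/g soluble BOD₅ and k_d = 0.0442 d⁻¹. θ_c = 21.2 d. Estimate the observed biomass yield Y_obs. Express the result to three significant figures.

Y_obs ≈ 0.339 g VSS/g soluble BOD₅

The observed yield is Y_obs = Y/(1 + k_d·θ_c) = 0.656 / (1 + 0.0442 × 21.2) = 0.656 / 1.937 = 0.3387 g VSS per g soluble BOD₅ removed.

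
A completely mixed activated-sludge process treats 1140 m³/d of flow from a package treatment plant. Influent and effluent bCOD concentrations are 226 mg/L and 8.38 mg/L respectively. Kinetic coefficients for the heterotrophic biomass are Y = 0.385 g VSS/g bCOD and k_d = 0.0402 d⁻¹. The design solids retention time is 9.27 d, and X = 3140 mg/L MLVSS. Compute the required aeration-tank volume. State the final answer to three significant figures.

V ≈ 205 m³

Rearranging the biomass balance for a CMAS with decay, V = Y·Q·ΔS·θ_c / [X·(1+k_d θ_c)] = 0.385 × 1140 × (226 − 8.38) × 9.27 / [3140 × (1 + 0.0402 × 9.27)] = 8.85×10^5 / 4310 = 205.4 m³.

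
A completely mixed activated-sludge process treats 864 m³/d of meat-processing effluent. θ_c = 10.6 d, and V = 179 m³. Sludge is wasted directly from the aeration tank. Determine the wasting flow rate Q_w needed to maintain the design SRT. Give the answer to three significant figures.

Wasting from the aeration tank: Q_w = V / θ_c = 179.0 / 10.6 = 16.89 m³/d.

Q_w ≈ 16.9 m³/d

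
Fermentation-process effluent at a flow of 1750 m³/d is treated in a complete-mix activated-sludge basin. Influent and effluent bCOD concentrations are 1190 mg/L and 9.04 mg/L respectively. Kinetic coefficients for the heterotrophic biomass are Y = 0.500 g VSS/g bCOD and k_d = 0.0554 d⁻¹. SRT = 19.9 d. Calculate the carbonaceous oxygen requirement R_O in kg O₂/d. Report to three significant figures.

Observed yield with endogenous decay: Y_obs = Y / (1 + k_d·θ_c) = 0.500 / (1 + 0.0554 × 19.9) = 0.500 / 2.102 = 0.2378 g VSS/g bCOD.
Q·(S₀ − S) = 1750 × (1190 − 9.04) × 10⁻³ = 2067 kg/d removed.
P_X = Y_obs·Q·(S₀ − S) = 0.2378 × 2067 = 491.5 kg VSS/d.
R_O = Q·(S₀ − S) − 1.42·P_X = 2067 − 1.42 × 491.5 = 1369 kg O₂/d.

R_O ≈ 1370 kg O₂/d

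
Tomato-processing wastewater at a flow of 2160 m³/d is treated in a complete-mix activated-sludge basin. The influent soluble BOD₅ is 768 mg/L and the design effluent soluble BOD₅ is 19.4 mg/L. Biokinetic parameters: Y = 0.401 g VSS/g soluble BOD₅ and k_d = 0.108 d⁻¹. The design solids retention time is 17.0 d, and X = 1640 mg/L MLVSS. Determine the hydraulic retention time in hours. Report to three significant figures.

Steady-state biomass mass balance: V·X·(1 + k_d·θ_c) = Y·Q·(S₀ − S)·θ_c, so V = 0.401 × 2160 × (768 − 19.4) × 17.0 / [1640 × (1 + 0.108 × 17.0)] = 1.1×10^7 / 4651 = 2370 m³.
Hydraulic retention time τ = V/Q = 2370 / 2160 = 1.097 d = 26.33 h.

τ ≈ 26.3 h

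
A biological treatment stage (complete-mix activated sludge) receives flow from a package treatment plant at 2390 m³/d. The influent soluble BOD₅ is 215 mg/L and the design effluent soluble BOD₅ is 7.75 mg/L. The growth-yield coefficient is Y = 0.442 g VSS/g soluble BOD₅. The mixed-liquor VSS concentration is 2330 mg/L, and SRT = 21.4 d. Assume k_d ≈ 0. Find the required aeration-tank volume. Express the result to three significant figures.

V ≈ 2010 m³

V·X = Y·Q·ΔS·θ_c gives V = 0.442 × 2390 × (215 − 7.75) × 21.4 / 2330 = 2011 m³.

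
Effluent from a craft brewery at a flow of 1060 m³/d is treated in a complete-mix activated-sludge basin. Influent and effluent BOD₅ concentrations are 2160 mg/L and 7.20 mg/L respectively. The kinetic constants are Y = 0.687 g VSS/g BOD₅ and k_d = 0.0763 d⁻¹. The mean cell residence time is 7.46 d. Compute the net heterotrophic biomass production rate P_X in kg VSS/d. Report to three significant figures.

P_X ≈ 999 kg VSS/d

Correct the yield for decay: Y_obs = Y/(1 + k_d θ_c) = 0.687 / (1 + 0.0763 × 7.46) = 0.687 / 1.569 = 0.4378.
ΔS = 2160 − 7.20 = 2153 mg/L, so the substrate removal rate is 1060 × 2153/1000 = 2282 kg BOD₅/d.
Biomass produced: P_X = Y_obs·Q·ΔS = 0.4378 × 2282 ≈ 999.1 kg VSS/d.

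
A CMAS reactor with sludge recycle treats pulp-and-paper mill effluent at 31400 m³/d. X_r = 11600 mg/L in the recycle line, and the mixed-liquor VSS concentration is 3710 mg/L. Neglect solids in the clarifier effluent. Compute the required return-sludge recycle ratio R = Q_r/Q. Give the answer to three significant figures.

R ≈ 0.470

Solids balance on the clarifier gives (1+R)X = R·X_r, so R = X/(X_r − X) = 3710 / (11600 − 3710) = 0.4702.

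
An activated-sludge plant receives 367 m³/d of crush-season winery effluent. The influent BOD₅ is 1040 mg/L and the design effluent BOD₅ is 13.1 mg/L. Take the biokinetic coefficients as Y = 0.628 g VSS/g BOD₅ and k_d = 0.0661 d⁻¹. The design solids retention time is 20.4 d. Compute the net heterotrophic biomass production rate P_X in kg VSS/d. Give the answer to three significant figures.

P_X ≈ 101 kg VSS/d

Correct the yield for decay: Y_obs = Y/(1 + k_d θ_c) = 0.628 / (1 + 0.0661 × 20.4) = 0.628 / 2.348 = 0.2674.
ΔS = 1040 − 13.1 = 1027 mg/L, so the substrate removal rate is 367 × 1027/1000 = 376.9 kg BOD₅/d.
So the net sludge growth is P_X = 0.2674 × 376.9 = 100.8 kg VSS/d.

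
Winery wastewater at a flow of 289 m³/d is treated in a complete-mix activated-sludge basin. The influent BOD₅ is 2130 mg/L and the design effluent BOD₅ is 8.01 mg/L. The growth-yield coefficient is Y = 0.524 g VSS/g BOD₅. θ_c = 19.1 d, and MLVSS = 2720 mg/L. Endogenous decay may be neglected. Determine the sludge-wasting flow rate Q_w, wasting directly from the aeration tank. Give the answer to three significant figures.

V·X = Y·Q·ΔS·θ_c gives V = 0.524 × 289 × (2130 − 8.01) × 19.1 / 2720 = 2257 m³.
Wasting from the aeration tank: Q_w = V / θ_c = 2257 / 19.1 = 118.1 m³/d.

Q_w ≈ 118 m³/d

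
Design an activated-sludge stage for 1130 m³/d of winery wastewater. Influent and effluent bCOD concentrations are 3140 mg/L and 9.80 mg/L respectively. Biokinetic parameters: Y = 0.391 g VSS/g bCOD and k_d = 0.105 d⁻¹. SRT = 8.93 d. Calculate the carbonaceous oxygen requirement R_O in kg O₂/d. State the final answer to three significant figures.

R_O ≈ 2520 kg O₂/d

The observed yield is Y_obs = Y/(1 + k_d·θ_c) = 0.391 / (1 + 0.105 × 8.93) = 0.391 / 1.938 = 0.2018 g VSS per g bCOD removed.
Substrate removed = Q·(S₀ − S) = 1130 m³/d × (3140 − 9.80) g/m³ = 3.54×10^6 g/d = 3537 kg/d.
Biomass synthesised: P_X = Y_obs × 3537 = 713.8 kg VSS/d.
R_O = Q·(S₀ − S) − 1.42·P_X = 3537 − 1.42 × 713.8 = 2524 kg O₂/d.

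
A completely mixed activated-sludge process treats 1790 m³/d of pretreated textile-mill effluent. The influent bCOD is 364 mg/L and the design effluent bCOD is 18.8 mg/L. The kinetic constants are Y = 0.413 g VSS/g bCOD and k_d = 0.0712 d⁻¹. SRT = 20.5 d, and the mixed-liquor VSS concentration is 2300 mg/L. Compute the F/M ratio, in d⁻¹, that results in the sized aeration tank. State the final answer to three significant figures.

F/M ≈ 0.306 d⁻¹

Steady-state biomass mass balance: V·X·(1 + k_d·θ_c) = Y·Q·(S₀ − S)·θ_c, so V = 0.413 × 1790 × (364 − 18.8) × 20.5 / [2300 × (1 + 0.0712 × 20.5)] = 5.23×10^6 / 5657 = 924.8 m³.
F/M = Q·S₀ / (V·X) = 1790 × 364 / (924.8 × 2300) = 0.3063 g bCOD·(g VSS·d)⁻¹.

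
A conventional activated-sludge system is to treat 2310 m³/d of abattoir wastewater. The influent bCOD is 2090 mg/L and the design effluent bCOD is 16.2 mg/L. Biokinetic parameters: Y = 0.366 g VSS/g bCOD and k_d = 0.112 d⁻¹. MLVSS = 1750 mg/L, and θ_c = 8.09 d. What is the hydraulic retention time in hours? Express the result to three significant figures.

τ ≈ 44.2 h

Steady-state biomass mass balance: V·X·(1 + k_d·θ_c) = Y·Q·(S₀ − S)·θ_c, so V = 0.366 × 2310 × (2090 − 16.2) × 8.09 / [1750 × (1 + 0.112 × 8.09)] = 1.42×10^7 / 3336 = 4252 m³.
τ = V/Q = 4252/2310 = 1.841 d, or 44.18 h.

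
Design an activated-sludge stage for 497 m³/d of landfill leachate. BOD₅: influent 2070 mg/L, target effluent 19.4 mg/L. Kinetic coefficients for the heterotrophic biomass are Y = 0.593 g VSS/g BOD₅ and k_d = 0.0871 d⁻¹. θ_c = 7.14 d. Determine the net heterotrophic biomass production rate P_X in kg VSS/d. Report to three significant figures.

P_X ≈ 373 kg VSS/d

Observed yield with endogenous decay: Y_obs = Y / (1 + k_d·θ_c) = 0.593 / (1 + 0.0871 × 7.14) = 0.593 / 1.622 = 0.3656 g VSS/g BOD₅.
Q·(S₀ − S) = 497 × (2070 − 19.4) × 10⁻³ = 1019 kg/d removed.
So the net sludge growth is P_X = 0.3656 × 1019 = 372.6 kg VSS/d.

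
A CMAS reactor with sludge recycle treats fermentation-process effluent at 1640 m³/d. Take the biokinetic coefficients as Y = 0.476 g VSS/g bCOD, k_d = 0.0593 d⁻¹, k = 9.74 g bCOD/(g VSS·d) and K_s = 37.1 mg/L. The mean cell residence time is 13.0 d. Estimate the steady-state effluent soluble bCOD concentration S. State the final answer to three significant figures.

S ≈ 1.12 mg/L

Effluent substrate depends only on kinetics and SRT: S = K_s(1 + k_d θ_c) / [θ_c(Yk − k_d) − 1] = 37.1 × (1 + 0.0593 × 13.0) / [13.0 × (0.476 × 9.74 − 0.0593) − 1] = 65.70 / 58.50 = 1.123 mg/L.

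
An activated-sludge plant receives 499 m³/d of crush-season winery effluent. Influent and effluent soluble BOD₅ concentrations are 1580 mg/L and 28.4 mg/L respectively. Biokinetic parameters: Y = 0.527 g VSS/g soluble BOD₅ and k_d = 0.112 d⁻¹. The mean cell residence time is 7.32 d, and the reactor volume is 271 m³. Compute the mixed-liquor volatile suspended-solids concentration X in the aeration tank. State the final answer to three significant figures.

X ≈ 6060 mg/L

From V·X·(1 + k_d·θ_c) = Y·Q·(S₀ − S)·θ_c: X = 0.527 × 499 × (1580 − 28.4) × 7.32 / [271 × (1 + 0.112 × 7.32)] = 6056 mg/L.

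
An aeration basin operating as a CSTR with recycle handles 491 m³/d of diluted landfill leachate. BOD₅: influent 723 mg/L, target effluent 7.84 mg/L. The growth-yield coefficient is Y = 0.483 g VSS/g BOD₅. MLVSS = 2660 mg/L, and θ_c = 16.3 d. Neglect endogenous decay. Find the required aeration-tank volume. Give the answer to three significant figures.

V ≈ 1040 m³

With k_d = 0 the design equation reduces to V = Y Q (S₀−S) θ_c / X = 0.483 × 491 × (723 − 7.84) × 16.3 / 2660 = 1039 m³.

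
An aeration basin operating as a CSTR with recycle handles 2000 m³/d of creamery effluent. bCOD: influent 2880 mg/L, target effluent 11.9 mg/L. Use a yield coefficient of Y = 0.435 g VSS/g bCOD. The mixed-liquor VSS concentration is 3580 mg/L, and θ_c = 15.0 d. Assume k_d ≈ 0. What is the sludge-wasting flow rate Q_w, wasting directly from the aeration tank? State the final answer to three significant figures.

Q_w ≈ 697 m³/d

With k_d = 0 the design equation reduces to V = Y Q (S₀−S) θ_c / X = 0.435 × 2000 × (2880 − 11.9) × 15.0 / 3580 = 10455 m³.
For wasting at MLVSS concentration, Q_w = V/θ_c = 10455/15.0 = 697.0 m³/d.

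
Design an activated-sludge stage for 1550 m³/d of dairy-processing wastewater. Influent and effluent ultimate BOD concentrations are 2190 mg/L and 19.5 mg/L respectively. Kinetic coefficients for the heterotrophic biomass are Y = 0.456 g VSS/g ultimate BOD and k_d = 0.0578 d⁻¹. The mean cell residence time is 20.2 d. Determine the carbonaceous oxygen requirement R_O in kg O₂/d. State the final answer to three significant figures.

R_O ≈ 2360 kg O₂/d

The observed yield is Y_obs = Y/(1 + k_d·θ_c) = 0.456 / (1 + 0.0578 × 20.2) = 0.456 / 2.168 = 0.2104 g VSS per g ultimate BOD removed.
Substrate removed = Q·(S₀ − S) = 1550 m³/d × (2190 − 19.5) g/m³ = 3.36×10^6 g/d = 3364 kg/d.
P_X = Y_obs·Q·(S₀ − S) = 0.2104 × 3364 = 707.8 kg VSS/d.
R_O = Q·ΔS − 1.42 P_X = 3364 − 1005 = 2359 kg O₂/d.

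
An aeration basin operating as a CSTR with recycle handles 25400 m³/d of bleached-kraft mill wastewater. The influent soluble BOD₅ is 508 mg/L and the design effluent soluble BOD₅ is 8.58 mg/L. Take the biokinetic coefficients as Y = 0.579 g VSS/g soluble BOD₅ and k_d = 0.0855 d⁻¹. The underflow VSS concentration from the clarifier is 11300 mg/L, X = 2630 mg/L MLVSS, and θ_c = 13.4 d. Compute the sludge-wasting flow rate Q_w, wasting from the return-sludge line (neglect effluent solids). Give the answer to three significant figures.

Steady-state biomass mass balance: V·X·(1 + k_d·θ_c) = Y·Q·(S₀ − S)·θ_c, so V = 0.579 × 25400 × (508 − 8.58) × 13.4 / [2630 × (1 + 0.0855 × 13.4)] = 9.84×10^7 / 5643 = 17440 m³.
Q_w = (V·X)/(θ_c X_r) = 17440 × 2630 / (13.4 × 11300) = 302.9 m³/d.

Q_w ≈ 303 m³/d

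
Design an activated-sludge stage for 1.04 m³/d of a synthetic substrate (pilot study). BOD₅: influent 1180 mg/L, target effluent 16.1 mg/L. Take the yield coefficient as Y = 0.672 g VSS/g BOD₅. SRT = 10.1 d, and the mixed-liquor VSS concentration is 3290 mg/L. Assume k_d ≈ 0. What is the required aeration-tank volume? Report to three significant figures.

V ≈ 2.50 m³

V·X = Y·Q·ΔS·θ_c gives V = 0.672 × 1.04 × (1180 − 16.1) × 10.1 / 3290 = 2.497 m³.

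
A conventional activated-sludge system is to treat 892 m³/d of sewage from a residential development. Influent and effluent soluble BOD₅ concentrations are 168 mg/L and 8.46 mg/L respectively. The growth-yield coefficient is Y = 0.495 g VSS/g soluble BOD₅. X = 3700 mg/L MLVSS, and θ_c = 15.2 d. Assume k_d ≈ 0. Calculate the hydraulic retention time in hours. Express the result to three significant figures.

τ ≈ 7.79 h

With k_d = 0 the design equation reduces to V = Y Q (S₀−S) θ_c / X = 0.495 × 892 × (168 − 8.46) × 15.2 / 3700 = 289.4 m³.
HRT = V/Q = 289.4 m³ / 892 m³·d⁻¹ = 0.3244 d × 24 = 7.786 h.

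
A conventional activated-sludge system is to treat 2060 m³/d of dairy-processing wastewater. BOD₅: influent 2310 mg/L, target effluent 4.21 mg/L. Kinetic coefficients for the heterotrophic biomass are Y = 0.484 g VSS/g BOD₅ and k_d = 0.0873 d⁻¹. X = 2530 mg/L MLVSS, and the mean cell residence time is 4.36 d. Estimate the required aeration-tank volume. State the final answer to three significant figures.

V ≈ 2870 m³

From the SRT design equation V = Y Q (S₀−S) θ_c / [X (1 + k_d θ_c)] = 0.484 × 2060 × (2310 − 4.21) × 4.36 / [2530 × (1 + 0.0873 × 4.36)] = 1×10^7 / 3493 = 2870 m³.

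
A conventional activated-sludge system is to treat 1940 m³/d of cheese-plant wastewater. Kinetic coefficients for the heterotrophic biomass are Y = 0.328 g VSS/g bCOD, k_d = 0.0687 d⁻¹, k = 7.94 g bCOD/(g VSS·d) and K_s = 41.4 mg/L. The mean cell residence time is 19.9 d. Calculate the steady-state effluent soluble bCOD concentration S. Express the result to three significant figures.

From the Monod/SRT balance for a CMAS, S = K_s·(1+k_d θ_c)/[θ_c·(Y k − k_d) − 1] = 41.4 × (1 + 0.0687 × 19.9) / [19.9 × (0.328 × 7.94 − 0.0687) − 1] = 98.00 / 49.46 = 1.981 mg/L.

S ≈ 1.98 mg/L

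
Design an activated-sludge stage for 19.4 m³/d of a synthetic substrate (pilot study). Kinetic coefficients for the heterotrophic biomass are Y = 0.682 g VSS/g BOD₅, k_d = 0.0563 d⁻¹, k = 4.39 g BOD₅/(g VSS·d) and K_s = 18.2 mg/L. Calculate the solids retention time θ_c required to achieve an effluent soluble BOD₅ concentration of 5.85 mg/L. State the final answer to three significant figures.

Specific growth rate at S = 5.85 mg/L: μ = YkS/(K_s+S) = 0.682·4.39·5.85/(18.2+5.85) = 0.7283 d⁻¹.
θ_c = 1/(μ − k_d) = 1/(0.7283 − 0.0563) = 1/0.6720 = 1.488 d.

θ_c ≈ 1.49 d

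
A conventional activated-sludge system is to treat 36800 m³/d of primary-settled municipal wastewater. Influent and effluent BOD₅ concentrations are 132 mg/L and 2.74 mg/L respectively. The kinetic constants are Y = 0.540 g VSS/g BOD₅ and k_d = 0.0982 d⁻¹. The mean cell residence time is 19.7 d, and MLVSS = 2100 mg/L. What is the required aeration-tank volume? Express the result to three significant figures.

V ≈ 8210 m³

From the SRT design equation V = Y Q (S₀−S) θ_c / [X (1 + k_d θ_c)] = 0.540 × 36800 × (132 − 2.74) × 19.7 / [2100 × (1 + 0.0982 × 19.7)] = 5.06×10^7 / 6163 = 8211 m³.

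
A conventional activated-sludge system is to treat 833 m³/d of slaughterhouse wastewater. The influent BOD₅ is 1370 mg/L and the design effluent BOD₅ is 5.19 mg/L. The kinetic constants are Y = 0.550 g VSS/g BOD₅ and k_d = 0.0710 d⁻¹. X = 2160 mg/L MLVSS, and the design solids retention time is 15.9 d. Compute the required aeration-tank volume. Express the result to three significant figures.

V ≈ 2160 m³

Rearranging the biomass balance for a CMAS with decay, V = Y·Q·ΔS·θ_c / [X·(1+k_d θ_c)] = 0.550 × 833 × (1370 − 5.19) × 15.9 / [2160 × (1 + 0.0710 × 15.9)] = 9.94×10^6 / 4598 = 2162 m³.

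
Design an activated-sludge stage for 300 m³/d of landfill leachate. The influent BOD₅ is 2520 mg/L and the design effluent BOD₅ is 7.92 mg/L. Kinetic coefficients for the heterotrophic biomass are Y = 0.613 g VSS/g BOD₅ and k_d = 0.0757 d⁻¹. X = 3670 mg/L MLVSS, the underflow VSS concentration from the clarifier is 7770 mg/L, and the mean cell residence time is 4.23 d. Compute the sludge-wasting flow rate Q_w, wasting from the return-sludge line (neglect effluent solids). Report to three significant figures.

Q_w ≈ 45.0 m³/d

From the SRT design equation V = Y Q (S₀−S) θ_c / [X (1 + k_d θ_c)] = 0.613 × 300 × (2520 − 7.92) × 4.23 / [3670 × (1 + 0.0757 × 4.23)] = 1.95×10^6 / 4845 = 403.3 m³.
Q_w = (V·X)/(θ_c X_r) = 403.3 × 3670 / (4.23 × 7770) = 45.04 m³/d.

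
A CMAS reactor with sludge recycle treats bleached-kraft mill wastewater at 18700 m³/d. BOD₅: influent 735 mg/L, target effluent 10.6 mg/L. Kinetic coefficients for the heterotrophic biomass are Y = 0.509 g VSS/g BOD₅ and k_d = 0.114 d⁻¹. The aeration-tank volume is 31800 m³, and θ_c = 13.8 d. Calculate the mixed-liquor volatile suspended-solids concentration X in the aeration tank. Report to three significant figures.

X ≈ 1160 mg/L

X = Y·Q·ΔS·θ_c / [V·(1 + k_d θ_c)] = 0.509 × 18700 × (735 − 10.6) × 13.8 / [31800 × (1 + 0.114 × 13.8)] = 1163 mg/L.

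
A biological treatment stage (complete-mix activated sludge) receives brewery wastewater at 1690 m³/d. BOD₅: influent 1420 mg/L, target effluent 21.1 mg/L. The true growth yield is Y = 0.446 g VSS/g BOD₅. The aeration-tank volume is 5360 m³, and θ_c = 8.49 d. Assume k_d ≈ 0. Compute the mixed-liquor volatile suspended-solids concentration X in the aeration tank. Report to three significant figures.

From V·X = Y·Q·(S₀ − S)·θ_c (decay neglected): X = 0.446 × 1690 × (1420 − 21.1) × 8.49 / 5360 = 1670 mg/L.

X ≈ 1670 mg/L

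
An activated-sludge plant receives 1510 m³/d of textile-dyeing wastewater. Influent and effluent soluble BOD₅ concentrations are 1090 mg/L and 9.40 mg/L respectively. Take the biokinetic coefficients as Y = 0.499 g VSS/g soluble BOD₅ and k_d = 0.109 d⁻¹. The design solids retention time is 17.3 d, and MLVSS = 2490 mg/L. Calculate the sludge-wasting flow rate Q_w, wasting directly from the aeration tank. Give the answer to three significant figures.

Q_w ≈ 113 m³/d

Rearranging the biomass balance for a CMAS with decay, V = Y·Q·ΔS·θ_c / [X·(1+k_d θ_c)] = 0.499 × 1510 × (1090 − 9.40) × 17.3 / [2490 × (1 + 0.109 × 17.3)] = 1.41×10^7 / 7185 = 1960 m³.
With mixed-liquor wasting, θ_c = V/Q_w, so Q_w = V/θ_c = 1960/17.3 = 113.3 m³/d.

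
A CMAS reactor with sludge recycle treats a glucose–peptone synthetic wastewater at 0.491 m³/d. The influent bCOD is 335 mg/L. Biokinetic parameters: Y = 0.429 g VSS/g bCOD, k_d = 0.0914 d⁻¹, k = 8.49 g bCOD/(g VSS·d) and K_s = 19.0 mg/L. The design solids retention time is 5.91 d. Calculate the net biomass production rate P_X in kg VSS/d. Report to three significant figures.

P_X ≈ 0.0456 kg VSS/d

For a completely mixed reactor with recycle the Lawrence–McCarty relation gives S = K_s·(1 + k_d·θ_c) / [θ_c·(Y·k − k_d) − 1] = 19.0 × (1 + 0.0914 × 5.91) / [5.91 × (0.429 × 8.49 − 0.0914) − 1] = 29.26 / 19.99 = 1.464 mg/L.
Y_obs = Y / (1 + k_d θ_c) = 0.429 / (1 + 0.0914 × 5.91) = 0.429 / 1.540 = 0.2785.
Mass of bCOD removed per day: Q(S₀ − S) = 0.491 × 333.5 g/m³ = 0.1638 kg/d.
Net biomass production P_X = Y_obs × Q·(S₀ − S) = 0.2785 × 0.1638 = 0.04562 kg VSS/d.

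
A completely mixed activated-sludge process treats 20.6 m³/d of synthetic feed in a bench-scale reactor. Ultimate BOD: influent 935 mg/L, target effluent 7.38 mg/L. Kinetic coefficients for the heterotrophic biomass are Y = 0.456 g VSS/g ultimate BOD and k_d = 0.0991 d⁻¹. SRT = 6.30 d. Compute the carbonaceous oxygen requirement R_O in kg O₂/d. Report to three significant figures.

Correct the yield for decay: Y_obs = Y/(1 + k_d θ_c) = 0.456 / (1 + 0.0991 × 6.30) = 0.456 / 1.624 = 0.2807.
Q·(S₀ − S) = 20.6 × (935 − 7.38) × 10⁻³ = 19.11 kg/d removed.
Net sludge production P_X = 0.2807 × 19.11 = 5.364 kg VSS/d.
Carbonaceous O₂ demand = substrate oxidised − cell-mass equivalent = 19.11 − 1.42 × 5.364 = 11.49 kg O₂/d.

R_O ≈ 11.5 kg O₂/d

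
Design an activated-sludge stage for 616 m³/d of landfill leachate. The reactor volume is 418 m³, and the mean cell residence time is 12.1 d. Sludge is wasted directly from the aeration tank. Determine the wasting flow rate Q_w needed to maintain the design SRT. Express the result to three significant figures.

Q_w ≈ 34.5 m³/d

For wasting at MLVSS concentration, Q_w = V/θ_c = 418.0/12.1 = 34.55 m³/d.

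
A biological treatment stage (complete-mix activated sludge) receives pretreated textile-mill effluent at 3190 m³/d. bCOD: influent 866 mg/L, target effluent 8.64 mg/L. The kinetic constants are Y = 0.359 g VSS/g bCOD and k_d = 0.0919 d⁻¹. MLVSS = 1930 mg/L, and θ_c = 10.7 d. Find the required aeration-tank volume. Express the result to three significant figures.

Rearranging the biomass balance for a CMAS with decay, V = Y·Q·ΔS·θ_c / [X·(1+k_d θ_c)] = 0.359 × 3190 × (866 − 8.64) × 10.7 / [1930 × (1 + 0.0919 × 10.7)] = 1.05×10^7 / 3828 = 2745 m³.

V ≈ 2740 m³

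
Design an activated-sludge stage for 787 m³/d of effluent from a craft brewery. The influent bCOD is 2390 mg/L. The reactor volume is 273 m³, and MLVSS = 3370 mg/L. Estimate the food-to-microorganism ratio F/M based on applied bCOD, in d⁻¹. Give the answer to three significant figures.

F/M = Q·S₀ / (V·X) = 787 × 2390 / (273.0 × 3370) = 2.044 g bCOD·(g VSS·d)⁻¹.

F/M ≈ 2.04 d⁻¹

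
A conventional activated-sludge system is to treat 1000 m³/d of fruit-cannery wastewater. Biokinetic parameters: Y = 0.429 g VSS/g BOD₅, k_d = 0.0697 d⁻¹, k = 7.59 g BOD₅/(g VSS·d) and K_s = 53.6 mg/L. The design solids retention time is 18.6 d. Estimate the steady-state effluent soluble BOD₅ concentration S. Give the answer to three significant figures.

S ≈ 2.11 mg/L

From the Monod/SRT balance for a CMAS, S = K_s·(1+k_d θ_c)/[θ_c·(Y k − k_d) − 1] = 53.6 × (1 + 0.0697 × 18.6) / [18.6 × (0.429 × 7.59 − 0.0697) − 1] = 123.1 / 58.27 = 2.112 mg/L.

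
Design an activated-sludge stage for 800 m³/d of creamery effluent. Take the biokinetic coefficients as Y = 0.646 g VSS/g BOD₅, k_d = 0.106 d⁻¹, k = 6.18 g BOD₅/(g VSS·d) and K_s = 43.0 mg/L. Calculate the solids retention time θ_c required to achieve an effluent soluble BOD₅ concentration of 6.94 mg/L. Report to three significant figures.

θ_c ≈ 2.23 d

From 1/θ_c = Y·k·S/(K_s + S) − k_d: Y·k·S/(K_s+S) = 0.646 × 6.18 × 6.94 / (43.0 + 6.94) = 0.5548 d⁻¹.
Then 1/θ_c = μ − k_d = 0.5548 − 0.106 = 0.4488 d⁻¹, giving θ_c = 2.228 d.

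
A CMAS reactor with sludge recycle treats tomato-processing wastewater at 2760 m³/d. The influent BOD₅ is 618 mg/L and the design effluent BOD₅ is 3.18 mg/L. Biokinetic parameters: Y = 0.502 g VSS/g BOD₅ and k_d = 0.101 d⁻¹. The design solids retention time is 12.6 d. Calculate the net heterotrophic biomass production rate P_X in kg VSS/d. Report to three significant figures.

Correct the yield for decay: Y_obs = Y/(1 + k_d θ_c) = 0.502 / (1 + 0.101 × 12.6) = 0.502 / 2.273 = 0.2209.
ΔS = 618 − 3.18 = 614.8 mg/L, so the substrate removal rate is 2760 × 614.8/1000 = 1697 kg BOD₅/d.
Net biomass production P_X = Y_obs × Q·(S₀ − S) = 0.2209 × 1697 = 374.8 kg VSS/d.

P_X ≈ 375 kg VSS/d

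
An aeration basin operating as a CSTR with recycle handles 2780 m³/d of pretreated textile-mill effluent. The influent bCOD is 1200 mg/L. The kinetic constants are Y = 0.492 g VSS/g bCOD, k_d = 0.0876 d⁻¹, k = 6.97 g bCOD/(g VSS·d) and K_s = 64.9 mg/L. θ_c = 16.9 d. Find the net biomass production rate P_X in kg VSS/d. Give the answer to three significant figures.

From the Monod/SRT balance for a CMAS, S = K_s·(1+k_d θ_c)/[θ_c·(Y k − k_d) − 1] = 64.9 × (1 + 0.0876 × 16.9) / [16.9 × (0.492 × 6.97 − 0.0876) − 1] = 161.0 / 55.47 = 2.902 mg/L.
Y_obs = Y / (1 + k_d θ_c) = 0.492 / (1 + 0.0876 × 16.9) = 0.492 / 2.480 = 0.1984.
Substrate removed = Q·(S₀ − S) = 2780 m³/d × (1200 − 2.90) g/m³ = 3.33×10^6 g/d = 3328 kg/d.
So the net sludge growth is P_X = 0.1984 × 3328 = 660.1 kg VSS/d.

P_X ≈ 660 kg VSS/d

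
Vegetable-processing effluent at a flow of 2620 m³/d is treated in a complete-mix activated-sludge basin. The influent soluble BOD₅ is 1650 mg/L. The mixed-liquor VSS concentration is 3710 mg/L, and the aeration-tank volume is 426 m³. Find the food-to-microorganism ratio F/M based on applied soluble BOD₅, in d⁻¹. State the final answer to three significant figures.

F/M = applied load / biomass = Q·S₀/(V·X) = 2620 × 1650 / (426.0 × 3710) = 2.735 d⁻¹.

F/M ≈ 2.74 d⁻¹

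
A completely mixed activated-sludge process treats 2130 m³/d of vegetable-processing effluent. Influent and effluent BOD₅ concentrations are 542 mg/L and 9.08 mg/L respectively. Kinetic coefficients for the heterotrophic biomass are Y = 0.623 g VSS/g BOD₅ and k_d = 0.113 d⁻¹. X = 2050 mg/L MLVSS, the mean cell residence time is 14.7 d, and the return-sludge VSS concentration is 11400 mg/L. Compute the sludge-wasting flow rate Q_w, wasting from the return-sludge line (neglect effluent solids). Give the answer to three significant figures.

Steady-state biomass mass balance: V·X·(1 + k_d·θ_c) = Y·Q·(S₀ − S)·θ_c, so V = 0.623 × 2130 × (542 − 9.08) × 14.7 / [2050 × (1 + 0.113 × 14.7)] = 1.04×10^7 / 5455 = 1906 m³.
Wasting from the return line (neglecting effluent solids): Q_w = V·X / (θ_c·X_r) = 1906 × 2050 / (14.7 × 11400) = 23.31 m³/d.

Q_w ≈ 23.3 m³/d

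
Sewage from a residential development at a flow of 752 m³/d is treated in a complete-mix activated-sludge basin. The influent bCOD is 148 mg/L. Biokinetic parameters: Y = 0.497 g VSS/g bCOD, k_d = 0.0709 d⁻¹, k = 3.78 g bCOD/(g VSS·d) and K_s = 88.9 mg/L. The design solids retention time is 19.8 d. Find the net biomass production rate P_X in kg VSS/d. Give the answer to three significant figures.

For a completely mixed reactor with recycle the Lawrence–McCarty relation gives S = K_s·(1 + k_d·θ_c) / [θ_c·(Y·k − k_d) − 1] = 88.9 × (1 + 0.0709 × 19.8) / [19.8 × (0.497 × 3.78 − 0.0709) − 1] = 213.7 / 34.79 = 6.142 mg/L.
Correct the yield for decay: Y_obs = Y/(1 + k_d θ_c) = 0.497 / (1 + 0.0709 × 19.8) = 0.497 / 2.404 = 0.2068.
Substrate removed = Q·(S₀ − S) = 752 m³/d × (148 − 6.14) g/m³ = 1.07×10^5 g/d = 106.7 kg/d.
Biomass produced: P_X = Y_obs·Q·ΔS = 0.2068 × 106.7 ≈ 22.06 kg VSS/d.

P_X ≈ 22.1 kg VSS/d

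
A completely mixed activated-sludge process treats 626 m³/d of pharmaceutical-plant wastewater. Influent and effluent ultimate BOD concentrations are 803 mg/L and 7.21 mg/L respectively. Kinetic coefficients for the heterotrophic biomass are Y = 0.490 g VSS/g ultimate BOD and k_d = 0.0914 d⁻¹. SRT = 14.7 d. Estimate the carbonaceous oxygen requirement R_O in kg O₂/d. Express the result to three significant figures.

R_O ≈ 350 kg O₂/d

Y_obs = Y / (1 + k_d θ_c) = 0.490 / (1 + 0.0914 × 14.7) = 0.490 / 2.344 = 0.2091.
Mass of ultimate BOD removed per day: Q(S₀ − S) = 626 × 795.8 g/m³ = 498.2 kg/d.
Net sludge production P_X = 0.2091 × 498.2 = 104.2 kg VSS/d.
R_O = Q·ΔS − 1.42 P_X = 498.2 − 147.9 = 350.3 kg O₂/d.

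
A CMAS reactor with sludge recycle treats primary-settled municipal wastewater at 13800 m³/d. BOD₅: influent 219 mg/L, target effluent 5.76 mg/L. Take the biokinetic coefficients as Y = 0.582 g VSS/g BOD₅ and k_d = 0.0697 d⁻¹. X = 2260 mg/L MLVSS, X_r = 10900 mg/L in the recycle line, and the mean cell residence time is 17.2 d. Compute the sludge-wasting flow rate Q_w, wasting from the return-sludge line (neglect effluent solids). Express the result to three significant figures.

Q_w ≈ 71.5 m³/d

From the SRT design equation V = Y Q (S₀−S) θ_c / [X (1 + k_d θ_c)] = 0.582 × 13800 × (219 − 5.76) × 17.2 / [2260 × (1 + 0.0697 × 17.2)] = 2.95×10^7 / 4969 = 5928 m³.
Wasting from the return line (neglecting effluent solids): Q_w = V·X / (θ_c·X_r) = 5928 × 2260 / (17.2 × 10900) = 71.46 m³/d.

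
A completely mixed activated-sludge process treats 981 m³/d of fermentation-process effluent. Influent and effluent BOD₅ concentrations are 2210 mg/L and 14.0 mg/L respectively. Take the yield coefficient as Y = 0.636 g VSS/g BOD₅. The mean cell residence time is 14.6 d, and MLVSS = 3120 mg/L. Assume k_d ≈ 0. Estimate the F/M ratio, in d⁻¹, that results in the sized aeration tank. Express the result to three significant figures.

V·X = Y·Q·ΔS·θ_c gives V = 0.636 × 981 × (2210 − 14.0) × 14.6 / 3120 = 6411 m³.
F/M = applied load / biomass = Q·S₀/(V·X) = 981 × 2210 / (6411 × 3120) = 0.1084 d⁻¹.

F/M ≈ 0.108 d⁻¹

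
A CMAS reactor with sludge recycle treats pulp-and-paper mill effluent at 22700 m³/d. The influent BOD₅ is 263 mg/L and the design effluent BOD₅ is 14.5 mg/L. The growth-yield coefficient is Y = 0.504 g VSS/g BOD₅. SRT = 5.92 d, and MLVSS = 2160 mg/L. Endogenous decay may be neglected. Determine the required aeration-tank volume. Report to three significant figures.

V·X = Y·Q·ΔS·θ_c gives V = 0.504 × 22700 × (263 − 14.5) × 5.92 / 2160 = 7792 m³.

V ≈ 7790 m³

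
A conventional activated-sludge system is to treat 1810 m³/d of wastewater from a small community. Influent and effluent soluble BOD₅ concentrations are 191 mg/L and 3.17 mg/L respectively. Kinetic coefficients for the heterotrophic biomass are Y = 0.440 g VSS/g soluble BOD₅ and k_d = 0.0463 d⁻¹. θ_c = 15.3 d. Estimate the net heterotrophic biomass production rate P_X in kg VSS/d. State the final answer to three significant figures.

Correct the yield for decay: Y_obs = Y/(1 + k_d θ_c) = 0.440 / (1 + 0.0463 × 15.3) = 0.440 / 1.708 = 0.2576.
Mass of soluble BOD₅ removed per day: Q(S₀ − S) = 1810 × 187.8 g/m³ = 340.0 kg/d.
P_X = Y_obs · Q(S₀ − S) = 0.2576 × 340.0 = 87.56 kg VSS/d.

P_X ≈ 87.6 kg VSS/d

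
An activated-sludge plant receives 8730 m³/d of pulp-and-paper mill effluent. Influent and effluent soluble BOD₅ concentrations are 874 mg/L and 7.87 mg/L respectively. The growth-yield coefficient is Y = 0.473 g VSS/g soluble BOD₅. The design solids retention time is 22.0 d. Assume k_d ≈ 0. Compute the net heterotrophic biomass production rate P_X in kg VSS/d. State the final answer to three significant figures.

P_X ≈ 3580 kg VSS/d

No decay correction is needed, so Y_obs = Y = 0.473.
Mass of soluble BOD₅ removed per day: Q(S₀ − S) = 8730 × 866.1 g/m³ = 7561 kg/d.
So the net sludge growth is P_X = 0.4730 × 7561 = 3577 kg VSS/d.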